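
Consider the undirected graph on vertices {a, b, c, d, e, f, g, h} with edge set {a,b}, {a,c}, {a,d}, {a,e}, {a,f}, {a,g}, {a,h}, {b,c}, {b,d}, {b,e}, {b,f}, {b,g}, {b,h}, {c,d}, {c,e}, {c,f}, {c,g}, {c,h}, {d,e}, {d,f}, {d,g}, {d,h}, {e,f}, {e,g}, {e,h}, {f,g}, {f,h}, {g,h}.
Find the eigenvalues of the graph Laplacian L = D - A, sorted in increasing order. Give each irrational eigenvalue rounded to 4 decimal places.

[0, 8, 8, 8, 8, 8, 8, 8]

Reading degrees in the order [a, b, c, d, e, f, g, h] gives [7, 7, 7, 7, 7, 7, 7, 7]; set D = diag(7, 7, 7, 7, 7, 7, 7, 7) and form L = D - A. Since every row of L sums to 0, the all-ones vector is in the kernel and 0 is an eigenvalue. By the matrix-tree theorem the graph has (1/8) * product of the nonzero eigenvalues = 262144 spanning trees.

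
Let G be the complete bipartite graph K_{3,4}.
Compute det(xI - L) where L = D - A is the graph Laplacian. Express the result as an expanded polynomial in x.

The graph has 7 vertices and degree multiset [4, 4, 4, 3, 3, 3, 3]; D is the diagonal matrix of degrees and L = D - A. The eigenvalues of L are [0, 3, 3, 3, 4, 4, 7]; the characteristic polynomial is the product of (x - lambda_i), which multiplies out to x^7 - 24x^6 + 234x^5 - 1192x^4 + 3357x^3 - 4968x^2 + 3024x. Since p(0) = det(-L) = 0, x divides p(x).

x^7 - 24x^6 + 234x^5 - 1192x^4 + 3357x^3 - 4968x^2 + 3024x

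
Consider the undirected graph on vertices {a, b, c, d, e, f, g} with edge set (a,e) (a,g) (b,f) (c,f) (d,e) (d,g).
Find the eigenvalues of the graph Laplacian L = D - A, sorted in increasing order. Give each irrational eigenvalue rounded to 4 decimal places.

Each diagonal entry of L is the vertex degree and each off-diagonal entry is -1 where an edge is present, 0 otherwise; in the order [a, b, c, d, e, f, g] the diagonal is [2, 1, 1, 2, 2, 2, 2]. The multiplicity of 0 as a Laplacian eigenvalue equals the number of connected components. The 2 zero eigenvalues correspond to the 2 connected components. The largest eigenvalue, 4, is at most the vertex count 7. There are 2 zeros in the spectrum, matching the 2 components.

[0, 0, 1, 2, 2, 3, 4]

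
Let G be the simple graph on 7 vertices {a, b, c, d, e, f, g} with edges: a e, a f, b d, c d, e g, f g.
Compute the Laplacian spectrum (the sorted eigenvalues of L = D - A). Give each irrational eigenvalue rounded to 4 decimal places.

With the vertex order [a, b, c, d, e, f, g], the degrees are [2, 1, 1, 2, 2, 2, 2], giving D = diag(2, 1, 1, 2, 2, 2, 2) and L = D - A. L is symmetric positive semidefinite, so every eigenvalue is real and nonnegative. The 2 zero eigenvalues correspond to the 2 connected components. The largest eigenvalue, 4, is at most the vertex count 7.

[0, 0, 1, 2, 2, 3, 4]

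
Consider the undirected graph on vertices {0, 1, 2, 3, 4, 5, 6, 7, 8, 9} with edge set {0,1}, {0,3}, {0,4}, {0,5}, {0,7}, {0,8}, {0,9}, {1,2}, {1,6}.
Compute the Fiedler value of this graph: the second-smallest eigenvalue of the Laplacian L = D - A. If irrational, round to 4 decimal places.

0.3451

With the vertex order [0, 1, 2, 3, 4, 5, 6, 7, 8, 9], the degrees are [7, 3, 1, 1, 1, 1, 1, 1, 1, 1], giving D = diag(7, 3, 1, 1, 1, 1, 1, 1, 1, 1) and L = D - A. Computing the eigenvalues of L and sorting gives [0, 0.3451, 1, 1, 1, 1, 1, 1, 3.5956, 8.0593]. The Fiedler value lambda_2 = 0.3451 is strictly positive, so the graph is connected. The largest eigenvalue, 8.0593, is at most the vertex count 10.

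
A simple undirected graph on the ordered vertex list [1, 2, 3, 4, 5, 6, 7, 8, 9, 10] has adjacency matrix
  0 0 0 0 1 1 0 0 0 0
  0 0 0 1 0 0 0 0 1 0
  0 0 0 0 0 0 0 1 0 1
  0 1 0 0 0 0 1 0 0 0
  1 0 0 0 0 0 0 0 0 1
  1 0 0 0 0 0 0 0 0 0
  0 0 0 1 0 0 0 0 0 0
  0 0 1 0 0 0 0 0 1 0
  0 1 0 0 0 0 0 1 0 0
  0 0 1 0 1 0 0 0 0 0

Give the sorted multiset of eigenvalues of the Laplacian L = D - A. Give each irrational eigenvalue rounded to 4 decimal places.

[0, 0.0979, 0.3820, 0.8244, 1.3820, 2, 2.6180, 3.1756, 3.6180, 3.9021]

Each diagonal entry of L is the vertex degree and each off-diagonal entry is -1 where an edge is present, 0 otherwise; in the order [1, 2, 3, 4, 5, 6, 7, 8, 9, 10] the diagonal is [2, 2, 2, 2, 2, 1, 1, 2, 2, 2]. L is symmetric positive semidefinite, so every eigenvalue is real and nonnegative. The single zero eigenvalue shows the graph is connected. The largest eigenvalue, 3.9021, is at most the vertex count 10.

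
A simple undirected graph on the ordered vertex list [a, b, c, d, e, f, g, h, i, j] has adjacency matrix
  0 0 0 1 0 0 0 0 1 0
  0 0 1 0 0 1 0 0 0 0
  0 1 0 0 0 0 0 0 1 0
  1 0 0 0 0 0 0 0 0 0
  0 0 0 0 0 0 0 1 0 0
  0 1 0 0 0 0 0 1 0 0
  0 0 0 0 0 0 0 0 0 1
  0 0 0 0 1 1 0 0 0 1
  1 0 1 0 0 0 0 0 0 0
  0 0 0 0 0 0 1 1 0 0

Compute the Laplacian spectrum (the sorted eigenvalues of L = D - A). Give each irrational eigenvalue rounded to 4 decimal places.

[0, 0.1100, 0.4616, 0.6697, 1.2415, 2, 2.4010, 3.0579, 3.7120, 4.3463]

Reading degrees in the order [a, b, c, d, e, f, g, h, i, j] gives [2, 2, 2, 1, 1, 2, 1, 3, 2, 2]; set D = diag(2, 2, 2, 1, 1, 2, 1, 3, 2, 2) and form L = D - A. The multiplicity of 0 as a Laplacian eigenvalue equals the number of connected components. The single zero eigenvalue shows the graph is connected.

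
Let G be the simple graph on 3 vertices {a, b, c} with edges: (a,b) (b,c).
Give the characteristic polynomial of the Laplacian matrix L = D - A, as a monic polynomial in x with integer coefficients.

With the vertex order [a, b, c], the degrees are [1, 2, 1], giving D = diag(1, 2, 1) and L = D - A. Computing det(xI - L) by cofactor expansion (or equivalently via sum-over-permutations) gives x^3 - 4x^2 + 3x. The constant term is 0 because L is singular (the all-ones vector lies in its kernel). There is one zero in the spectrum, matching the 1 component.

x^3 - 4x^2 + 3x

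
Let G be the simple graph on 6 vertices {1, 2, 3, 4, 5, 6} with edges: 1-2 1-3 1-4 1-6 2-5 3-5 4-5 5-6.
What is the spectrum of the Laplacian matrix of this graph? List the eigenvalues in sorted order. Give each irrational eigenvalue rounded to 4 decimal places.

[0, 2, 2, 2, 4, 6]

Reading degrees in the order [1, 2, 3, 4, 5, 6] gives [4, 2, 2, 2, 4, 2]; set D = diag(4, 2, 2, 2, 4, 2) and form L = D - A. The multiplicity of 0 as a Laplacian eigenvalue equals the number of connected components. The single zero eigenvalue shows the graph is connected.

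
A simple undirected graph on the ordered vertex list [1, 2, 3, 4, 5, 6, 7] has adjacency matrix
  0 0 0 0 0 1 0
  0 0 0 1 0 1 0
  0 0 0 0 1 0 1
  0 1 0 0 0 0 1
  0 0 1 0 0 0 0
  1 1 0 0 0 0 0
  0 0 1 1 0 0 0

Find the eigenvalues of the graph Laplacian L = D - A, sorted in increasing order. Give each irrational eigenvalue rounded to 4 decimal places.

[0, 0.1981, 0.7530, 1.5550, 2.4450, 3.2470, 3.8019]

Reading degrees in the order [1, 2, 3, 4, 5, 6, 7] gives [1, 2, 2, 2, 1, 2, 2]; set D = diag(1, 2, 2, 2, 1, 2, 2) and form L = D - A. Diagonalising L (or applying a numerical eigensolver to the 7x7 matrix) gives the spectrum above. The single zero eigenvalue shows the graph is connected. By the matrix-tree theorem the graph has (1/7) * product of the nonzero eigenvalues = 1 spanning tree. The largest eigenvalue, 3.8019, is at most the vertex count 7.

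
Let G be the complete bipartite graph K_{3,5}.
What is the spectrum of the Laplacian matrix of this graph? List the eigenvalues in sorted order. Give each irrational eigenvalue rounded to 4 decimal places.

The graph has 8 vertices and degree multiset [5, 5, 5, 3, 3, 3, 3, 3]; D is the diagonal matrix of degrees and L = D - A. Since every row of L sums to 0, the all-ones vector is in the kernel and 0 is an eigenvalue.

[0, 3, 3, 3, 3, 5, 5, 8]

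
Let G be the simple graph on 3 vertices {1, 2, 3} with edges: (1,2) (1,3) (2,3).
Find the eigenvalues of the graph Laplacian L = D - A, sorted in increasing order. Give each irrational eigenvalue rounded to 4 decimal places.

[0, 3, 3]

Reading degrees in the order [1, 2, 3] gives [2, 2, 2]; set D = diag(2, 2, 2) and form L = D - A. Diagonalising L (or applying a numerical eigensolver to the 3x3 matrix) gives the spectrum above. There is one zero in the spectrum, matching the 1 component. The eigenvalues sum to 6, which equals trace(L) = 2|E|.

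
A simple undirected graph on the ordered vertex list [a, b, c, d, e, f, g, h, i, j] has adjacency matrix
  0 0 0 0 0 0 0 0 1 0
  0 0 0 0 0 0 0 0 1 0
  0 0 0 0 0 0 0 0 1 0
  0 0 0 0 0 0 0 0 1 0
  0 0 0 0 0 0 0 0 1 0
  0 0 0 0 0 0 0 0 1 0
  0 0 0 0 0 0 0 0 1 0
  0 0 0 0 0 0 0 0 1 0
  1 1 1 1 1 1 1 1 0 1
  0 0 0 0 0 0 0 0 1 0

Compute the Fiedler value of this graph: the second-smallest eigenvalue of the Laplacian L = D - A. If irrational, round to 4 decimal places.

1

With the vertex order [a, b, c, d, e, f, g, h, i, j], the degrees are [1, 1, 1, 1, 1, 1, 1, 1, 9, 1], giving D = diag(1, 1, 1, 1, 1, 1, 1, 1, 9, 1) and L = D - A. Computing the eigenvalues of L and sorting gives [0, 1, 1, 1, 1, 1, 1, 1, 1, 10]. The Fiedler value lambda_2 = 1 is strictly positive, so the graph is connected. There is one zero in the spectrum, matching the 1 component. The eigenvalues sum to 18, which equals trace(L) = 2|E|.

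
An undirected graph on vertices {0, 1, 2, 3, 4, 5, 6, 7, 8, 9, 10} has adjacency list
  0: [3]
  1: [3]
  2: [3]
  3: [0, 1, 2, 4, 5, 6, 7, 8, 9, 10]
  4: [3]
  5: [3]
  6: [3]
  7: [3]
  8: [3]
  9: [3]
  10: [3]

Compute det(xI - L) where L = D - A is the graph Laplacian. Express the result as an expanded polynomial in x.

x^11 - 20x^10 + 135x^9 - 480x^8 + 1050x^7 - 1512x^6 + 1470x^5 - 960x^4 + 405x^3 - 100x^2 + 11x

Reading degrees in the order [0, 1, 2, 3, 4, 5, 6, 7, 8, 9, 10] gives [1, 1, 1, 10, 1, 1, 1, 1, 1, 1, 1]; set D = diag(1, 1, 1, 10, 1, 1, 1, 1, 1, 1, 1) and form L = D - A. L has integer entries, so p(x) = det(xI - L) has integer coefficients. Expanding the determinant yields x^11 - 20x^10 + 135x^9 - 480x^8 + 1050x^7 - 1512x^6 + 1470x^5 - 960x^4 + 405x^3 - 100x^2 + 11x. The coefficient of x^10 equals -trace(L) = -20, matching the sum of degrees. The eigenvalues sum to 20, which equals trace(L) = 2|E|. By the matrix-tree theorem the graph has (1/11) * product of the nonzero eigenvalues = 1 spanning tree.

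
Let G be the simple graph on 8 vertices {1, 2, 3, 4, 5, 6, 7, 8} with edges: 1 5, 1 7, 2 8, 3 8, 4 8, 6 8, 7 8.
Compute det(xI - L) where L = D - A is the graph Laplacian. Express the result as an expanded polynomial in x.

x^8 - 14x^7 + 72x^6 - 180x^5 + 241x^4 - 174x^3 + 62x^2 - 8x

Each diagonal entry of L is the vertex degree and each off-diagonal entry is -1 where an edge is present, 0 otherwise; in the order [1, 2, 3, 4, 5, 6, 7, 8] the diagonal is [2, 1, 1, 1, 1, 1, 2, 5]. L has integer entries, so p(x) = det(xI - L) has integer coefficients. Expanding the determinant yields x^8 - 14x^7 + 72x^6 - 180x^5 + 241x^4 - 174x^3 + 62x^2 - 8x. The coefficient of x^7 equals -trace(L) = -14, matching the sum of degrees. By the matrix-tree theorem the graph has (1/8) * product of the nonzero eigenvalues = 1 spanning tree.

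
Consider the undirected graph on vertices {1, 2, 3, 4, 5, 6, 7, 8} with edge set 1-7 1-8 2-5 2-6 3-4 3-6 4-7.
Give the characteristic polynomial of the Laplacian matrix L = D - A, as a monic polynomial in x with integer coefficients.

Reading degrees in the order [1, 2, 3, 4, 5, 6, 7, 8] gives [2, 2, 2, 2, 1, 2, 2, 1]; set D = diag(2, 2, 2, 2, 1, 2, 2, 1) and form L = D - A. L has integer entries, so p(x) = det(xI - L) has integer coefficients. Expanding the determinant yields x^8 - 14x^7 + 78x^6 - 220x^5 + 330x^4 - 252x^3 + 84x^2 - 8x. The coefficient of x^7 equals -trace(L) = -14, matching the sum of degrees. The eigenvalues sum to 14, which equals trace(L) = 2|E|. There is one zero in the spectrum, matching the 1 component.

x^8 - 14x^7 + 78x^6 - 220x^5 + 330x^4 - 252x^3 + 84x^2 - 8x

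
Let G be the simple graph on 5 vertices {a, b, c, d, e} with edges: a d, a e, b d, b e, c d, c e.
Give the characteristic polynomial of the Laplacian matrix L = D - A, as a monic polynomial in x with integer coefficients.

Reading degrees in the order [a, b, c, d, e] gives [2, 2, 2, 3, 3]; set D = diag(2, 2, 2, 3, 3) and form L = D - A. Computing det(xI - L) by cofactor expansion (or equivalently via sum-over-permutations) gives x^5 - 12x^4 + 51x^3 - 92x^2 + 60x. The coefficient of x^4 equals -trace(L) = -12, matching the sum of degrees. There is one zero in the spectrum, matching the 1 component. The eigenvalues sum to 12, which equals trace(L) = 2|E|.

x^5 - 12x^4 + 51x^3 - 92x^2 + 60x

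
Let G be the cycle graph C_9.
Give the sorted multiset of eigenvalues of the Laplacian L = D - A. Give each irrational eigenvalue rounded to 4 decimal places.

The graph has 9 vertices and degree multiset [2, 2, 2, 2, 2, 2, 2, 2, 2]; D is the diagonal matrix of degrees and L = D - A. L is symmetric positive semidefinite, so every eigenvalue is real and nonnegative. The eigenvalues sum to 18, which equals trace(L) = 2|E|. By the matrix-tree theorem the graph has (1/9) * product of the nonzero eigenvalues = 9 spanning trees.

[0, 0.4679, 0.4679, 1.6527, 1.6527, 3, 3, 3.8794, 3.8794]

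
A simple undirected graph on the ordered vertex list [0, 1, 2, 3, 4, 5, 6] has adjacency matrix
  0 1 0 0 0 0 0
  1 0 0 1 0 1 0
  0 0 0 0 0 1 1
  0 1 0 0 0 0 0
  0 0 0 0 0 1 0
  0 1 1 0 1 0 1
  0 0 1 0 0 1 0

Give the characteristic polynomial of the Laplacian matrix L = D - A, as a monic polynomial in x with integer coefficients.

x^7 - 14x^6 + 73x^5 - 178x^4 + 209x^3 - 112x^2 + 21x

Reading degrees in the order [0, 1, 2, 3, 4, 5, 6] gives [1, 3, 2, 1, 1, 4, 2]; set D = diag(1, 3, 2, 1, 1, 4, 2) and form L = D - A. Computing det(xI - L) by cofactor expansion (or equivalently via sum-over-permutations) gives x^7 - 14x^6 + 73x^5 - 178x^4 + 209x^3 - 112x^2 + 21x. The coefficient of x^6 equals -trace(L) = -14, matching the sum of degrees. There is one zero in the spectrum, matching the 1 component. By the matrix-tree theorem the graph has (1/7) * product of the nonzero eigenvalues = 3 spanning trees.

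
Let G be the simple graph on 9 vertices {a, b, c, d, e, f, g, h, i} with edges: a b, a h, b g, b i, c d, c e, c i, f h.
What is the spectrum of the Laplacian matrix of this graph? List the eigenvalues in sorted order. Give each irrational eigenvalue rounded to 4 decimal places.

Each diagonal entry of L is the vertex degree and each off-diagonal entry is -1 where an edge is present, 0 otherwise; in the order [a, b, c, d, e, f, g, h, i] the diagonal is [2, 3, 3, 1, 1, 1, 1, 2, 2]. Since every row of L sums to 0, the all-ones vector is in the kernel and 0 is an eigenvalue. The single zero eigenvalue shows the graph is connected. There is one zero in the spectrum, matching the 1 component.

[0, 0.1658, 0.4679, 1, 1.3434, 1.6527, 3, 3.8794, 4.4909]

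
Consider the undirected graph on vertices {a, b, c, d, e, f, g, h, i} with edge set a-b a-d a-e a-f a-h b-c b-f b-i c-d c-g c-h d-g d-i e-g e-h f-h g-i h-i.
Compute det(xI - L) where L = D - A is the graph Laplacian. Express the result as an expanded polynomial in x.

x^9 - 36x^8 + 556x^7 - 4810x^6 + 25479x^5 - 84552x^4 + 171470x^3 - 194034x^2 + 93672x

With the vertex order [a, b, c, d, e, f, g, h, i], the degrees are [5, 4, 4, 4, 3, 3, 4, 5, 4], giving D = diag(5, 4, 4, 4, 3, 3, 4, 5, 4) and L = D - A. L has integer entries, so p(x) = det(xI - L) has integer coefficients. Expanding the determinant yields x^9 - 36x^8 + 556x^7 - 4810x^6 + 25479x^5 - 84552x^4 + 171470x^3 - 194034x^2 + 93672x. The coefficient of x^8 equals -trace(L) = -36, matching the sum of degrees. The largest eigenvalue, 7.5099, is at most the vertex count 9. The eigenvalues sum to 36, which equals trace(L) = 2|E|.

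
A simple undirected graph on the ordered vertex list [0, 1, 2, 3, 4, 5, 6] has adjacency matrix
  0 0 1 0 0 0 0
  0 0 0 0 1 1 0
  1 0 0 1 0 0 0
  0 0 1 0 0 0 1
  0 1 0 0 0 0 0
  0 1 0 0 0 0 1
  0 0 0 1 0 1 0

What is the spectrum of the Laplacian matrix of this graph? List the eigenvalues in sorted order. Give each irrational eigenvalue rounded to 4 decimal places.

With the vertex order [0, 1, 2, 3, 4, 5, 6], the degrees are [1, 2, 2, 2, 1, 2, 2], giving D = diag(1, 2, 2, 2, 1, 2, 2) and L = D - A. Since every row of L sums to 0, the all-ones vector is in the kernel and 0 is an eigenvalue. The single zero eigenvalue shows the graph is connected. The largest eigenvalue, 3.8019, is at most the vertex count 7.

[0, 0.1981, 0.7530, 1.5550, 2.4450, 3.2470, 3.8019]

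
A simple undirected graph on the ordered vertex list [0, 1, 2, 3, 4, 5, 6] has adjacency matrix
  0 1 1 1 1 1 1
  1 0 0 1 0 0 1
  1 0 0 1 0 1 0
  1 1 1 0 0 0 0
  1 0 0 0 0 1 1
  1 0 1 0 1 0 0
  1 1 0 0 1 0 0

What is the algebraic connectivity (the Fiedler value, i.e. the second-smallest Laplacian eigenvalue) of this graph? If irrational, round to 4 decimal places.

With the vertex order [0, 1, 2, 3, 4, 5, 6], the degrees are [6, 3, 3, 3, 3, 3, 3], giving D = diag(6, 3, 3, 3, 3, 3, 3) and L = D - A. The smallest Laplacian eigenvalue is always 0. The next one, lambda_2 = 2, measures how hard the graph is to disconnect: larger values mean better connectivity. The eigenvalues sum to 24, which equals trace(L) = 2|E|.

2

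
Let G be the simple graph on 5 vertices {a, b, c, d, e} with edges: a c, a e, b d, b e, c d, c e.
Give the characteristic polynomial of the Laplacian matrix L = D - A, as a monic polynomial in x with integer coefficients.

x^5 - 12x^4 + 51x^3 - 90x^2 + 55x

Reading degrees in the order [a, b, c, d, e] gives [2, 2, 3, 2, 3]; set D = diag(2, 2, 3, 2, 3) and form L = D - A. Computing det(xI - L) by cofactor expansion (or equivalently via sum-over-permutations) gives x^5 - 12x^4 + 51x^3 - 90x^2 + 55x. The coefficient of x^4 equals -trace(L) = -12, matching the sum of degrees.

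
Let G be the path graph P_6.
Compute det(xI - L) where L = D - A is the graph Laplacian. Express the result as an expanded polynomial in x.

x^6 - 10x^5 + 36x^4 - 56x^3 + 35x^2 - 6x

The graph has 6 vertices and degree multiset [2, 2, 2, 2, 1, 1]; D is the diagonal matrix of degrees and L = D - A. Computing det(xI - L) by cofactor expansion (or equivalently via sum-over-permutations) gives x^6 - 10x^5 + 36x^4 - 56x^3 + 35x^2 - 6x. The constant term is 0 because L is singular (the all-ones vector lies in its kernel). The largest eigenvalue, 3.7321, is at most the vertex count 6.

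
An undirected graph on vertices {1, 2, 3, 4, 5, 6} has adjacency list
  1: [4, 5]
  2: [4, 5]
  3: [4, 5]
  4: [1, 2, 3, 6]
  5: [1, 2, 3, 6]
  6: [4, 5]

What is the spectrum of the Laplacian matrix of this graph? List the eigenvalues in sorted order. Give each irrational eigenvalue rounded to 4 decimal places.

Reading degrees in the order [1, 2, 3, 4, 5, 6] gives [2, 2, 2, 4, 4, 2]; set D = diag(2, 2, 2, 4, 4, 2) and form L = D - A. Diagonalising L (or applying a numerical eigensolver to the 6x6 matrix) gives the spectrum above. The single zero eigenvalue shows the graph is connected. By the matrix-tree theorem the graph has (1/6) * product of the nonzero eigenvalues = 32 spanning trees.

[0, 2, 2, 2, 4, 6]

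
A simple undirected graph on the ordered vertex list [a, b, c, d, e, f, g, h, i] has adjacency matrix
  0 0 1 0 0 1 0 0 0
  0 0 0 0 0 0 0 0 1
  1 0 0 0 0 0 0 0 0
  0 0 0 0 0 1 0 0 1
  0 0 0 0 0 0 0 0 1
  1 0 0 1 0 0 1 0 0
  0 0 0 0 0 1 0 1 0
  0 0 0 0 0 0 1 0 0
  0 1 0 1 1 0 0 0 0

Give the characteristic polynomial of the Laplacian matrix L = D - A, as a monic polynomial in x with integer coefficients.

Reading degrees in the order [a, b, c, d, e, f, g, h, i] gives [2, 1, 1, 2, 1, 3, 2, 1, 3]; set D = diag(2, 1, 1, 2, 1, 3, 2, 1, 3) and form L = D - A. L has integer entries, so p(x) = det(xI - L) has integer coefficients. Expanding the determinant yields x^9 - 16x^8 + 103x^7 - 344x^6 + 642x^5 - 672x^4 + 375x^3 - 98x^2 + 9x. The coefficient of x^8 equals -trace(L) = -16, matching the sum of degrees. The eigenvalues sum to 16, which equals trace(L) = 2|E|.

x^9 - 16x^8 + 103x^7 - 344x^6 + 642x^5 - 672x^4 + 375x^3 - 98x^2 + 9x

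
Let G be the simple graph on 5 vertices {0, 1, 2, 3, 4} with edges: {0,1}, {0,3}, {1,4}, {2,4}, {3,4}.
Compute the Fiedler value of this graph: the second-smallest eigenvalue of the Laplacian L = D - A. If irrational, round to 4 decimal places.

0.8299

With the vertex order [0, 1, 2, 3, 4], the degrees are [2, 2, 1, 2, 3], giving D = diag(2, 2, 1, 2, 3) and L = D - A. The smallest Laplacian eigenvalue is always 0. The next one, lambda_2 = 0.8299, measures how hard the graph is to disconnect: larger values mean better connectivity. By the matrix-tree theorem the graph has (1/5) * product of the nonzero eigenvalues = 4 spanning trees.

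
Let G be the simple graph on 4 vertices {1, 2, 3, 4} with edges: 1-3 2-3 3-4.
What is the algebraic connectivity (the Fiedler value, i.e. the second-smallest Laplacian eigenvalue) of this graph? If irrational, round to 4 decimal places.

Reading degrees in the order [1, 2, 3, 4] gives [1, 1, 3, 1]; set D = diag(1, 1, 3, 1) and form L = D - A. The sorted Laplacian eigenvalues are [0, 1, 1, 4]; the algebraic connectivity is the second entry, 1. The largest eigenvalue, 4, is at most the vertex count 4.

1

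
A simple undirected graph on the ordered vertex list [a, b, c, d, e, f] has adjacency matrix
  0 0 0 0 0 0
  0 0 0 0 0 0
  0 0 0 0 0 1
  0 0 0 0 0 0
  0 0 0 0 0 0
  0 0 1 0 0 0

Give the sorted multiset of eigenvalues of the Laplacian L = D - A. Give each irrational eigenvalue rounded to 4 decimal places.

With the vertex order [a, b, c, d, e, f], the degrees are [0, 0, 1, 0, 0, 1], giving D = diag(0, 0, 1, 0, 0, 1) and L = D - A. L is symmetric positive semidefinite, so every eigenvalue is real and nonnegative. The 5 zero eigenvalues correspond to the 5 connected components. There are 5 zeros in the spectrum, matching the 5 components.

[0, 0, 0, 0, 0, 2]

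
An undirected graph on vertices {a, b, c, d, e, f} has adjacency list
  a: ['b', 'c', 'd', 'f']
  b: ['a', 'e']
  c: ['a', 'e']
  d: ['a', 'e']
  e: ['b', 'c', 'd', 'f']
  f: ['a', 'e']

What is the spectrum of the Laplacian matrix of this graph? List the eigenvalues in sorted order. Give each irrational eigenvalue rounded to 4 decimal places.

[0, 2, 2, 2, 4, 6]

Each diagonal entry of L is the vertex degree and each off-diagonal entry is -1 where an edge is present, 0 otherwise; in the order [a, b, c, d, e, f] the diagonal is [4, 2, 2, 2, 4, 2]. Diagonalising L (or applying a numerical eigensolver to the 6x6 matrix) gives the spectrum above.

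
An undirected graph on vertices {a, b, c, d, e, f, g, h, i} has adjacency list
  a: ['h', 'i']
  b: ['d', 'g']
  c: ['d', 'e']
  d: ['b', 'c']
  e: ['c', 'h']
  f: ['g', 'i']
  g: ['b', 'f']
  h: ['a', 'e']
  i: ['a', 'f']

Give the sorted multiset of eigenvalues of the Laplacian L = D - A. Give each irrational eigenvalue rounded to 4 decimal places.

Reading degrees in the order [a, b, c, d, e, f, g, h, i] gives [2, 2, 2, 2, 2, 2, 2, 2, 2]; set D = diag(2, 2, 2, 2, 2, 2, 2, 2, 2) and form L = D - A. The multiplicity of 0 as a Laplacian eigenvalue equals the number of connected components. The single zero eigenvalue shows the graph is connected. The largest eigenvalue, 3.8794, is at most the vertex count 9. The eigenvalues sum to 18, which equals trace(L) = 2|E|.

[0, 0.4679, 0.4679, 1.6527, 1.6527, 3, 3, 3.8794, 3.8794]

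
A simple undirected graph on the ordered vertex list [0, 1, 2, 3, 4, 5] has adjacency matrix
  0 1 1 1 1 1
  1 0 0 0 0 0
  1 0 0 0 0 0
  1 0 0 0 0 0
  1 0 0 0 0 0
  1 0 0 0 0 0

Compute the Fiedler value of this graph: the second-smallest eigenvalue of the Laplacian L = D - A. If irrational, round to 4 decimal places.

1

Each diagonal entry of L is the vertex degree and each off-diagonal entry is -1 where an edge is present, 0 otherwise; in the order [0, 1, 2, 3, 4, 5] the diagonal is [5, 1, 1, 1, 1, 1]. Computing the eigenvalues of L and sorting gives [0, 1, 1, 1, 1, 6]. The Fiedler value lambda_2 = 1 is strictly positive, so the graph is connected. The largest eigenvalue, 6, is at most the vertex count 6.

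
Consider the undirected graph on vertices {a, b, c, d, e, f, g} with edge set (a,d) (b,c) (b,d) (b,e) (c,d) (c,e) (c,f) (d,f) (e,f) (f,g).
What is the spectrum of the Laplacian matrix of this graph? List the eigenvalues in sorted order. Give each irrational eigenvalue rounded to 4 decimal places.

[0, 0.7466, 1.0878, 3.4800, 3.7135, 5.1987, 5.7734]

With the vertex order [a, b, c, d, e, f, g], the degrees are [1, 3, 4, 4, 3, 4, 1], giving D = diag(1, 3, 4, 4, 3, 4, 1) and L = D - A. Diagonalising L (or applying a numerical eigensolver to the 7x7 matrix) gives the spectrum above. The single zero eigenvalue shows the graph is connected. The largest eigenvalue, 5.7734, is at most the vertex count 7.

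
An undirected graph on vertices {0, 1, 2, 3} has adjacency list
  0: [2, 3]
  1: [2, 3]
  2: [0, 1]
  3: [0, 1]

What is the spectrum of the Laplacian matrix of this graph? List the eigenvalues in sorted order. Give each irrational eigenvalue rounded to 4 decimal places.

Each diagonal entry of L is the vertex degree and each off-diagonal entry is -1 where an edge is present, 0 otherwise; in the order [0, 1, 2, 3] the diagonal is [2, 2, 2, 2]. Since every row of L sums to 0, the all-ones vector is in the kernel and 0 is an eigenvalue. The single zero eigenvalue shows the graph is connected. The largest eigenvalue, 4, is at most the vertex count 4.

[0, 2, 2, 4]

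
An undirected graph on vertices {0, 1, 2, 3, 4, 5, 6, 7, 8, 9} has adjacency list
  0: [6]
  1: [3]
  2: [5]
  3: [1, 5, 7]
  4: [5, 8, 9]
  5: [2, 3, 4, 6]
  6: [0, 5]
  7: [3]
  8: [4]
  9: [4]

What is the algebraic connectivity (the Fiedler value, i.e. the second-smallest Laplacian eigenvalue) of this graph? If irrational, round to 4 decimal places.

0.2679

Reading degrees in the order [0, 1, 2, 3, 4, 5, 6, 7, 8, 9] gives [1, 1, 1, 3, 3, 4, 2, 1, 1, 1]; set D = diag(1, 1, 1, 3, 3, 4, 2, 1, 1, 1) and form L = D - A. Computing the eigenvalues of L and sorting gives [0, 0.2679, 0.3426, 0.7482, 1, 1, 2.2345, 3.1746, 3.7321, 5.5002]. The Fiedler value lambda_2 = 0.2679 is strictly positive, so the graph is connected. By the matrix-tree theorem the graph has (1/10) * product of the nonzero eigenvalues = 1 spanning tree. The largest eigenvalue, 5.5002, is at most the vertex count 10.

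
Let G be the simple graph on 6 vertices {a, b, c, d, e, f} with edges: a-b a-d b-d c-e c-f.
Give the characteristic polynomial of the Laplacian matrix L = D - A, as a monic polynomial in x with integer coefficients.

x^6 - 10x^5 + 36x^4 - 54x^3 + 27x^2

Each diagonal entry of L is the vertex degree and each off-diagonal entry is -1 where an edge is present, 0 otherwise; in the order [a, b, c, d, e, f] the diagonal is [2, 2, 2, 2, 1, 1]. The eigenvalues of L are [0, 0, 1, 3, 3, 3]; the characteristic polynomial is the product of (x - lambda_i), which multiplies out to x^6 - 10x^5 + 36x^4 - 54x^3 + 27x^2. The constant term is 0 because L is singular (the all-ones vector lies in its kernel).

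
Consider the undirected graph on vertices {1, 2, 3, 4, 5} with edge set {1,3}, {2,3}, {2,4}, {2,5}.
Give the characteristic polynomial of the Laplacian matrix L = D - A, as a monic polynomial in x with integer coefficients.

With the vertex order [1, 2, 3, 4, 5], the degrees are [1, 3, 2, 1, 1], giving D = diag(1, 3, 2, 1, 1) and L = D - A. Computing det(xI - L) by cofactor expansion (or equivalently via sum-over-permutations) gives x^5 - 8x^4 + 20x^3 - 18x^2 + 5x. The coefficient of x^4 equals -trace(L) = -8, matching the sum of degrees. By the matrix-tree theorem the graph has (1/5) * product of the nonzero eigenvalues = 1 spanning tree.

x^5 - 8x^4 + 20x^3 - 18x^2 + 5x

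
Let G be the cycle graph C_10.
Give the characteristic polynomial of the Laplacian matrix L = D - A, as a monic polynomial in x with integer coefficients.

x^10 - 20x^9 + 170x^8 - 800x^7 + 2275x^6 - 4004x^5 + 4290x^4 - 2640x^3 + 825x^2 - 100x

The graph has 10 vertices and degree multiset [2, 2, 2, 2, 2, 2, 2, 2, 2, 2]; D is the diagonal matrix of degrees and L = D - A. L has integer entries, so p(x) = det(xI - L) has integer coefficients. Expanding the determinant yields x^10 - 20x^9 + 170x^8 - 800x^7 + 2275x^6 - 4004x^5 + 4290x^4 - 2640x^3 + 825x^2 - 100x. The coefficient of x^9 equals -trace(L) = -20, matching the sum of degrees.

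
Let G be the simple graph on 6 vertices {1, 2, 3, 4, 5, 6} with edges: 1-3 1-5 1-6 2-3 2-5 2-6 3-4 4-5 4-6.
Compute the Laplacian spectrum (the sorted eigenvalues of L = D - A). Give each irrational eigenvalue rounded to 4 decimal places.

Each diagonal entry of L is the vertex degree and each off-diagonal entry is -1 where an edge is present, 0 otherwise; in the order [1, 2, 3, 4, 5, 6] the diagonal is [3, 3, 3, 3, 3, 3]. L is symmetric positive semidefinite, so every eigenvalue is real and nonnegative. The single zero eigenvalue shows the graph is connected. The eigenvalues sum to 18, which equals trace(L) = 2|E|.

[0, 3, 3, 3, 3, 6]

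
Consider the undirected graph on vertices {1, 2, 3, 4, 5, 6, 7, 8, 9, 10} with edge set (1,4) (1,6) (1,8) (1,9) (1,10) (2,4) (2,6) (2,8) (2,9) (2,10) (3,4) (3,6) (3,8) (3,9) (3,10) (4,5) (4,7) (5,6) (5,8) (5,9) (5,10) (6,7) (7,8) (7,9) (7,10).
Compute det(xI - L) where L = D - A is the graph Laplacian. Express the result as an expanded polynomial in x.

With the vertex order [1, 2, 3, 4, 5, 6, 7, 8, 9, 10], the degrees are [5, 5, 5, 5, 5, 5, 5, 5, 5, 5], giving D = diag(5, 5, 5, 5, 5, 5, 5, 5, 5, 5) and L = D - A. L has integer entries, so p(x) = det(xI - L) has integer coefficients. Expanding the determinant yields x^10 - 50x^9 + 1100x^8 - 14000x^7 + 113750x^6 - 612500x^5 + 2187500x^4 - 5000000x^3 + 6640625x^2 - 3906250x. The coefficient of x^9 equals -trace(L) = -50, matching the sum of degrees. The eigenvalues sum to 50, which equals trace(L) = 2|E|. The largest eigenvalue, 10, is at most the vertex count 10.

x^10 - 50x^9 + 1100x^8 - 14000x^7 + 113750x^6 - 612500x^5 + 2187500x^4 - 5000000x^3 + 6640625x^2 - 3906250x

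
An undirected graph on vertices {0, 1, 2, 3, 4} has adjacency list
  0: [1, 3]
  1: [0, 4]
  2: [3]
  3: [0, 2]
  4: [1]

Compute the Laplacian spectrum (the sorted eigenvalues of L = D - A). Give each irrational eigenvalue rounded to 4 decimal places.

[0, 0.3820, 1.3820, 2.6180, 3.6180]

With the vertex order [0, 1, 2, 3, 4], the degrees are [2, 2, 1, 2, 1], giving D = diag(2, 2, 1, 2, 1) and L = D - A. L is symmetric positive semidefinite, so every eigenvalue is real and nonnegative. The single zero eigenvalue shows the graph is connected. The eigenvalues sum to 8, which equals trace(L) = 2|E|. There is one zero in the spectrum, matching the 1 component.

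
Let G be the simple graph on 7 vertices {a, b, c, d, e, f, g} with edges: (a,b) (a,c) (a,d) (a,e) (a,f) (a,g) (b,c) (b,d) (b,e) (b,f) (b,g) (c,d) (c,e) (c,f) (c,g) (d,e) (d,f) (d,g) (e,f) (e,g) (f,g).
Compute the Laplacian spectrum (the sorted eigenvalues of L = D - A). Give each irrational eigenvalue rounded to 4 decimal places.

[0, 7, 7, 7, 7, 7, 7]

Reading degrees in the order [a, b, c, d, e, f, g] gives [6, 6, 6, 6, 6, 6, 6]; set D = diag(6, 6, 6, 6, 6, 6, 6) and form L = D - A. Since every row of L sums to 0, the all-ones vector is in the kernel and 0 is an eigenvalue. The single zero eigenvalue shows the graph is connected. There is one zero in the spectrum, matching the 1 component.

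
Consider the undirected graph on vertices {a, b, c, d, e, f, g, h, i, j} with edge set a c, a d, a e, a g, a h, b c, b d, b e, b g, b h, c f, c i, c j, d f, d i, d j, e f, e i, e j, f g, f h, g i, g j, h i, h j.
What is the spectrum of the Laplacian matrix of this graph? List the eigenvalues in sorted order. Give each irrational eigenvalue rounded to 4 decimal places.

With the vertex order [a, b, c, d, e, f, g, h, i, j], the degrees are [5, 5, 5, 5, 5, 5, 5, 5, 5, 5], giving D = diag(5, 5, 5, 5, 5, 5, 5, 5, 5, 5) and L = D - A. Since every row of L sums to 0, the all-ones vector is in the kernel and 0 is an eigenvalue. The single zero eigenvalue shows the graph is connected. The eigenvalues sum to 50, which equals trace(L) = 2|E|. The largest eigenvalue, 10, is at most the vertex count 10.

[0, 5, 5, 5, 5, 5, 5, 5, 5, 10]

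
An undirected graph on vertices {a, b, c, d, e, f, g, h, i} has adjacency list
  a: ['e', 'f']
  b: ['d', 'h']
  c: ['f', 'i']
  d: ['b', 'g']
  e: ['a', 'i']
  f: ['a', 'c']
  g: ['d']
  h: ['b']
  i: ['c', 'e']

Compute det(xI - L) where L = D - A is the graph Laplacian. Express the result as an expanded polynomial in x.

x^9 - 16x^8 + 105x^7 - 364x^6 + 715x^5 - 790x^4 + 450x^3 - 100x^2

Reading degrees in the order [a, b, c, d, e, f, g, h, i] gives [2, 2, 2, 2, 2, 2, 1, 1, 2]; set D = diag(2, 2, 2, 2, 2, 2, 1, 1, 2) and form L = D - A. Computing det(xI - L) by cofactor expansion (or equivalently via sum-over-permutations) gives x^9 - 16x^8 + 105x^7 - 364x^6 + 715x^5 - 790x^4 + 450x^3 - 100x^2. Since p(0) = det(-L) = 0, x divides p(x). The largest eigenvalue, 3.6180, is at most the vertex count 9. There are 2 zeros in the spectrum, matching the 2 components.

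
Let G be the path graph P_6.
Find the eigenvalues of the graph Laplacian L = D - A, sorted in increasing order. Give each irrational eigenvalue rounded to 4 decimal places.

[0, 0.2679, 1, 2, 3, 3.7321]

The graph has 6 vertices and degree multiset [2, 2, 2, 2, 1, 1]; D is the diagonal matrix of degrees and L = D - A. Diagonalising L (or applying a numerical eigensolver to the 6x6 matrix) gives the spectrum above. The single zero eigenvalue shows the graph is connected. The eigenvalues sum to 10, which equals trace(L) = 2|E|.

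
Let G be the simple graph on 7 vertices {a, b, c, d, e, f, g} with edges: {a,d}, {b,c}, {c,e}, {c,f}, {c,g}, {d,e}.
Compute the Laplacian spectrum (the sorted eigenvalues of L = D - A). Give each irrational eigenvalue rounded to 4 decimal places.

Reading degrees in the order [a, b, c, d, e, f, g] gives [1, 1, 4, 2, 2, 1, 1]; set D = diag(1, 1, 4, 2, 2, 1, 1) and form L = D - A. Diagonalising L (or applying a numerical eigensolver to the 7x7 matrix) gives the spectrum above. By the matrix-tree theorem the graph has (1/7) * product of the nonzero eigenvalues = 1 spanning tree.

[0, 0.2955, 1, 1, 1.4911, 3.1169, 5.0965]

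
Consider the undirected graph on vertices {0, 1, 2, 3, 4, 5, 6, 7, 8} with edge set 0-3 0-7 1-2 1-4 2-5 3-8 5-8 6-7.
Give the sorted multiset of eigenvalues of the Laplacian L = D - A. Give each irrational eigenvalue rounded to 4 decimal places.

With the vertex order [0, 1, 2, 3, 4, 5, 6, 7, 8], the degrees are [2, 2, 2, 2, 1, 2, 1, 2, 2], giving D = diag(2, 2, 2, 2, 1, 2, 1, 2, 2) and L = D - A. The multiplicity of 0 as a Laplacian eigenvalue equals the number of connected components. There is one zero in the spectrum, matching the 1 component.

[0, 0.1206, 0.4679, 1, 1.6527, 2.3473, 3, 3.5321, 3.8794]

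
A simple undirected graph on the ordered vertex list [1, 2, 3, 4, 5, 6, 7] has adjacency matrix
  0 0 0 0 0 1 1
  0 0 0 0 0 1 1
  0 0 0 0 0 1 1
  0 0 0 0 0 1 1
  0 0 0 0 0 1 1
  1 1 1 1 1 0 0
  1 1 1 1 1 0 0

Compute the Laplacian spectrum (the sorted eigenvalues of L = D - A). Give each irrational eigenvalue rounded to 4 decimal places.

[0, 2, 2, 2, 2, 5, 7]

Each diagonal entry of L is the vertex degree and each off-diagonal entry is -1 where an edge is present, 0 otherwise; in the order [1, 2, 3, 4, 5, 6, 7] the diagonal is [2, 2, 2, 2, 2, 5, 5]. Diagonalising L (or applying a numerical eigensolver to the 7x7 matrix) gives the spectrum above. There is one zero in the spectrum, matching the 1 component. The eigenvalues sum to 20, which equals trace(L) = 2|E|.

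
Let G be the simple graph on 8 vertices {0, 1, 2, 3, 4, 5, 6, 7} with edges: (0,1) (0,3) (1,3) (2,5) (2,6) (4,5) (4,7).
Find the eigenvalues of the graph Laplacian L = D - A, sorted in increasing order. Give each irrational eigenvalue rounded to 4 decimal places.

With the vertex order [0, 1, 2, 3, 4, 5, 6, 7], the degrees are [2, 2, 2, 2, 2, 2, 1, 1], giving D = diag(2, 2, 2, 2, 2, 2, 1, 1) and L = D - A. Since every row of L sums to 0, the all-ones vector is in the kernel and 0 is an eigenvalue. The 2 zero eigenvalues correspond to the 2 connected components. The largest eigenvalue, 3.6180, is at most the vertex count 8.

[0, 0, 0.3820, 1.3820, 2.6180, 3, 3, 3.6180]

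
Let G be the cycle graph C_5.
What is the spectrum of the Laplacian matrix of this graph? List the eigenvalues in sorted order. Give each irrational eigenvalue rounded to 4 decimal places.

[0, 1.3820, 1.3820, 3.6180, 3.6180]

The graph has 5 vertices and degree multiset [2, 2, 2, 2, 2]; D is the diagonal matrix of degrees and L = D - A. The multiplicity of 0 as a Laplacian eigenvalue equals the number of connected components.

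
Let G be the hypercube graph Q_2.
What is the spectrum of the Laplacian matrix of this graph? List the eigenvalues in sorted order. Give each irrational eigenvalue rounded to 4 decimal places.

The graph has 4 vertices and degree multiset [2, 2, 2, 2]; D is the diagonal matrix of degrees and L = D - A. The multiplicity of 0 as a Laplacian eigenvalue equals the number of connected components. The single zero eigenvalue shows the graph is connected.

[0, 2, 2, 4]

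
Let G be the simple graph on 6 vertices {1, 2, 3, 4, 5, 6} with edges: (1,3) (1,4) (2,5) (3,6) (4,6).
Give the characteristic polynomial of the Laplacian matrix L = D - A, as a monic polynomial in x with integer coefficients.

Each diagonal entry of L is the vertex degree and each off-diagonal entry is -1 where an edge is present, 0 otherwise; in the order [1, 2, 3, 4, 5, 6] the diagonal is [2, 1, 2, 2, 1, 2]. L has integer entries, so p(x) = det(xI - L) has integer coefficients. Expanding the determinant yields x^6 - 10x^5 + 36x^4 - 56x^3 + 32x^2. The coefficient of x^5 equals -trace(L) = -10, matching the sum of degrees. There are 2 zeros in the spectrum, matching the 2 components.

x^6 - 10x^5 + 36x^4 - 56x^3 + 32x^2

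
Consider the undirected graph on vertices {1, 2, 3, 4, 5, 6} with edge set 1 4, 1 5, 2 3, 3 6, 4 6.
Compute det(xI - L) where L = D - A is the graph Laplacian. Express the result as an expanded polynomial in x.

With the vertex order [1, 2, 3, 4, 5, 6], the degrees are [2, 1, 2, 2, 1, 2], giving D = diag(2, 1, 2, 2, 1, 2) and L = D - A. Computing det(xI - L) by cofactor expansion (or equivalently via sum-over-permutations) gives x^6 - 10x^5 + 36x^4 - 56x^3 + 35x^2 - 6x. The coefficient of x^5 equals -trace(L) = -10, matching the sum of degrees. The eigenvalues sum to 10, which equals trace(L) = 2|E|.

x^6 - 10x^5 + 36x^4 - 56x^3 + 35x^2 - 6x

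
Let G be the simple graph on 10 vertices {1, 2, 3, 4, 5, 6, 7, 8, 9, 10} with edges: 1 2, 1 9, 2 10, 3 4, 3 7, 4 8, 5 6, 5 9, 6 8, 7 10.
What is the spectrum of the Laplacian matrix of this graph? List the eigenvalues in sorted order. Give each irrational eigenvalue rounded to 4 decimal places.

With the vertex order [1, 2, 3, 4, 5, 6, 7, 8, 9, 10], the degrees are [2, 2, 2, 2, 2, 2, 2, 2, 2, 2], giving D = diag(2, 2, 2, 2, 2, 2, 2, 2, 2, 2) and L = D - A. Since every row of L sums to 0, the all-ones vector is in the kernel and 0 is an eigenvalue. The single zero eigenvalue shows the graph is connected. By the matrix-tree theorem the graph has (1/10) * product of the nonzero eigenvalues = 10 spanning trees.

[0, 0.3820, 0.3820, 1.3820, 1.3820, 2.6180, 2.6180, 3.6180, 3.6180, 4]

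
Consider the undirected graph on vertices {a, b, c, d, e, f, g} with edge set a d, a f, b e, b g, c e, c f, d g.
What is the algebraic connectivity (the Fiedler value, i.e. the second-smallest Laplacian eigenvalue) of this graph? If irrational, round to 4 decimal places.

Each diagonal entry of L is the vertex degree and each off-diagonal entry is -1 where an edge is present, 0 otherwise; in the order [a, b, c, d, e, f, g] the diagonal is [2, 2, 2, 2, 2, 2, 2]. Computing the eigenvalues of L and sorting gives [0, 0.7530, 0.7530, 2.4450, 2.4450, 3.8019, 3.8019]. The Fiedler value lambda_2 = 0.7530 is strictly positive, so the graph is connected. By the matrix-tree theorem the graph has (1/7) * product of the nonzero eigenvalues = 7 spanning trees. There is one zero in the spectrum, matching the 1 component.

0.7530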